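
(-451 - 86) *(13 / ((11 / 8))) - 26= -56134 / 11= -5103.09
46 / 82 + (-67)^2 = 184072 / 41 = 4489.56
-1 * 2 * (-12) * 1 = 24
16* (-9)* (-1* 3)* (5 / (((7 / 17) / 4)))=146880 / 7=20982.86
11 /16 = 0.69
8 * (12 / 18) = 16 / 3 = 5.33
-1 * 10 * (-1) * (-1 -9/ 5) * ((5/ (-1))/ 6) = 70/ 3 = 23.33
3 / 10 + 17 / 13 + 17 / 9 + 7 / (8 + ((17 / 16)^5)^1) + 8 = 28104300031 / 2295180810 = 12.24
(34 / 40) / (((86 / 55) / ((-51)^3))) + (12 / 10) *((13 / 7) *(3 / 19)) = -16495734609 / 228760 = -72109.35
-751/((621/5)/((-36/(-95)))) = -3004/1311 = -2.29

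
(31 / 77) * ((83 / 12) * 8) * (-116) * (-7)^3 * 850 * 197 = 4897889726800 / 33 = 148420900812.12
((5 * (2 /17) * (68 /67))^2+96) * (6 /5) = 2595264 /22445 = 115.63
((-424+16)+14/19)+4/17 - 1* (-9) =-398.03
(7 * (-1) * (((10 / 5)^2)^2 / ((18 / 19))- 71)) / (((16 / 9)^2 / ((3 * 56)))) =20134.41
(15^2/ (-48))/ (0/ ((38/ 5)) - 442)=75/ 7072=0.01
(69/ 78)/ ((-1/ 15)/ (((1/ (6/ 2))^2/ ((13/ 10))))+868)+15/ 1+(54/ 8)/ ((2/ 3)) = 113306893/ 4509544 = 25.13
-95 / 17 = -5.59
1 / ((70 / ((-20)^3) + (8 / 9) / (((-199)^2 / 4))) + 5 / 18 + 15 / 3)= 95042400 / 500789579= 0.19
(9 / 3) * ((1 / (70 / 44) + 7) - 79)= -7494 / 35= -214.11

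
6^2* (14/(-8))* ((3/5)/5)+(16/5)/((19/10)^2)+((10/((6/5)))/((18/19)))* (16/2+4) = 8031689/81225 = 98.88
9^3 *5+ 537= 4182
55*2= 110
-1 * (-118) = 118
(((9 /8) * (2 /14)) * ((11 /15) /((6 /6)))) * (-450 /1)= -1485 /28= -53.04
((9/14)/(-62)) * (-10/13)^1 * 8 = 180/2821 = 0.06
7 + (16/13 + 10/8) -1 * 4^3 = -2835/52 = -54.52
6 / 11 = 0.55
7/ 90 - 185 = -16643/ 90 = -184.92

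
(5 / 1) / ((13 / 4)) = 20 / 13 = 1.54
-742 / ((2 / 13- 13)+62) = -9646 / 639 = -15.10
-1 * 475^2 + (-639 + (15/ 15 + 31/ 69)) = -15612116/ 69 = -226262.55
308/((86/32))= 4928/43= 114.60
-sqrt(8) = -2 * sqrt(2) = -2.83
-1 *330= -330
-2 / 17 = -0.12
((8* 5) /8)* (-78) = -390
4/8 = 1/2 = 0.50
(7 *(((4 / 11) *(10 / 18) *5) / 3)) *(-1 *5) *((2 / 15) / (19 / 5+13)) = -250 / 2673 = -0.09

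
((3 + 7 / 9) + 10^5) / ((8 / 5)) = 62502.36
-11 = -11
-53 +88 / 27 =-1343 / 27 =-49.74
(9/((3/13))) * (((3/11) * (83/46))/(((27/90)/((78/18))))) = 70135/253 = 277.21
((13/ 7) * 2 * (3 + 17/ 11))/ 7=1300/ 539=2.41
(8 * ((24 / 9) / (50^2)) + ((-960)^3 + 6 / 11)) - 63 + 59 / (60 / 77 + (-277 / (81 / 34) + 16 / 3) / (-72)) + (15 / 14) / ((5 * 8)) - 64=-1064627289409626648373 / 1203327510000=-884736100.99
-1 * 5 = -5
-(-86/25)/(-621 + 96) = -86/13125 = -0.01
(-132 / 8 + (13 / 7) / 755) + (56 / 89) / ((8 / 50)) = -11820231 / 940730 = -12.56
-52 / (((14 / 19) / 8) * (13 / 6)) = -260.57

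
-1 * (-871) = 871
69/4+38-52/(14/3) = 1235/28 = 44.11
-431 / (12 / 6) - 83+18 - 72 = -705 / 2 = -352.50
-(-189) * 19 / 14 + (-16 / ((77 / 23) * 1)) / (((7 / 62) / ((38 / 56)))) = 1718797 / 7546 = 227.78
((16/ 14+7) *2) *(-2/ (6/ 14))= -76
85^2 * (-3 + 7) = 28900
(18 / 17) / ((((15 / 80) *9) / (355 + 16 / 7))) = 80032 / 357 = 224.18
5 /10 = 1 /2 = 0.50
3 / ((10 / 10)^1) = 3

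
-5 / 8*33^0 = -5 / 8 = -0.62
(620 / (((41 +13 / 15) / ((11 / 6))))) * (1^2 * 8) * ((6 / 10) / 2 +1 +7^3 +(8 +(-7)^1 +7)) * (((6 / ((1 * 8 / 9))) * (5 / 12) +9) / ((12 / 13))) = 4919499585 / 5024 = 979199.76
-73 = -73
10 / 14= 5 / 7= 0.71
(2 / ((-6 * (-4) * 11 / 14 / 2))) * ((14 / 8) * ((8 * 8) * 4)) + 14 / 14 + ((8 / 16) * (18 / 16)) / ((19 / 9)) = 96.30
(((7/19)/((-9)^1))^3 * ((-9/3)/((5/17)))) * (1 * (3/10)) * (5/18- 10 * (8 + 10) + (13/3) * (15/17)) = -738479/20000844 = -0.04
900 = 900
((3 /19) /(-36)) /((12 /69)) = -23 /912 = -0.03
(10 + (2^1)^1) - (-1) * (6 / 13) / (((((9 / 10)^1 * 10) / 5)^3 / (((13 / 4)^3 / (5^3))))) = 93481 / 7776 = 12.02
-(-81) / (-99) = -9 / 11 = -0.82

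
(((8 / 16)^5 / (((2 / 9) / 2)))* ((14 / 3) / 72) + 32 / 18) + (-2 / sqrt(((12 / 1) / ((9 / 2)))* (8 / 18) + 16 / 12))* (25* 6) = 2069 / 1152 - 450* sqrt(51) / 17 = -187.24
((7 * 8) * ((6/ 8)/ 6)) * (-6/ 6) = -7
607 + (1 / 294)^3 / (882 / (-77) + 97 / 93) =54764586423955 / 90221723928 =607.00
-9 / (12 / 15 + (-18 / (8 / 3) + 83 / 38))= 380 / 159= 2.39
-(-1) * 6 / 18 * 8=8 / 3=2.67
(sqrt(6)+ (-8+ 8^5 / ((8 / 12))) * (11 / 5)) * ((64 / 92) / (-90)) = -4324672 / 5175 - 8 * sqrt(6) / 1035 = -835.70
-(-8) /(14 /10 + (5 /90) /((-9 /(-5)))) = 6480 /1159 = 5.59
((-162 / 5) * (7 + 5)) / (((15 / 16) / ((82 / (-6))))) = 141696 / 25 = 5667.84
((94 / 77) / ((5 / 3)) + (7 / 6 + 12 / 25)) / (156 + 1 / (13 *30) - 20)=357227 / 20420785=0.02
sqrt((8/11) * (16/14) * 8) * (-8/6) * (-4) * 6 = 512 * sqrt(154)/77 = 82.52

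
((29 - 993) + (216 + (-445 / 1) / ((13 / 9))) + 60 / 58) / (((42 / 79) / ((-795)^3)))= 5262819833849625 / 5278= 997123879092.39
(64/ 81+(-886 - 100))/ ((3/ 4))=-1313.61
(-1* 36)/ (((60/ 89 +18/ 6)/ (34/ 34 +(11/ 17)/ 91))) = -1663944/ 168623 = -9.87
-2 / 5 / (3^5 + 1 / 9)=-9 / 5470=-0.00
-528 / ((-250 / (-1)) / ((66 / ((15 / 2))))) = -11616 / 625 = -18.59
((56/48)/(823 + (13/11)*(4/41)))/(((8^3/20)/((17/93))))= 53669/5302874880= 0.00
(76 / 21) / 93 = 76 / 1953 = 0.04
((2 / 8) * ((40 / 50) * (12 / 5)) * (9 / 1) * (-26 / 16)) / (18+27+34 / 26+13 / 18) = -0.15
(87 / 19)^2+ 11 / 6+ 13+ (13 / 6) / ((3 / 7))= 132740 / 3249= 40.86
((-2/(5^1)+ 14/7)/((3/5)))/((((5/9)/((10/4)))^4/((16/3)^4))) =884736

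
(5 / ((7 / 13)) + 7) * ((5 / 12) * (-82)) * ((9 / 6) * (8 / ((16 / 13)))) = -5425.18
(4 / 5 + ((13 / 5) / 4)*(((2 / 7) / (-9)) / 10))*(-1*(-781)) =623.19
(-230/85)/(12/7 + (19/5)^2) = -8050/48059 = -0.17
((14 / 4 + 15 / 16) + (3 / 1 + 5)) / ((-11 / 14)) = -1393 / 88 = -15.83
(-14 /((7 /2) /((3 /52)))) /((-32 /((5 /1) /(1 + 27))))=15 /11648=0.00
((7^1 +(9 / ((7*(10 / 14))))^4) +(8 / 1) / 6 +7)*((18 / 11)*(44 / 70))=83028 / 3125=26.57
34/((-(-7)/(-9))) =-306/7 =-43.71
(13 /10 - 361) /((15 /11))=-13189 /50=-263.78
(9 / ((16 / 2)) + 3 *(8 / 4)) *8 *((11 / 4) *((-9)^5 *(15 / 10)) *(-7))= 777498183 / 8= 97187272.88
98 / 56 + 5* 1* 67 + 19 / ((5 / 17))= 8027 / 20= 401.35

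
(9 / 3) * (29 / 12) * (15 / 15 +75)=551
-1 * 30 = -30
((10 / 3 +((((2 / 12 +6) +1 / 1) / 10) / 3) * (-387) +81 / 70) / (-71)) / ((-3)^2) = 0.14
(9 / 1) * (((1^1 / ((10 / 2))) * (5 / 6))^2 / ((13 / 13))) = 1 / 4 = 0.25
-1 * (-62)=62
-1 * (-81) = 81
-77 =-77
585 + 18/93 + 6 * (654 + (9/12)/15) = 1397943/310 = 4509.49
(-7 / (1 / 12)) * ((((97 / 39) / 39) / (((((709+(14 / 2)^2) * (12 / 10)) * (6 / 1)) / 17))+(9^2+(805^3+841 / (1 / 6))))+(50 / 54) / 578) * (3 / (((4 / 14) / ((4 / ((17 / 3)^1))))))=-306610308892942578601 / 944047689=-324782648658.06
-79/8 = -9.88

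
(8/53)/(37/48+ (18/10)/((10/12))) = 9600/186401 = 0.05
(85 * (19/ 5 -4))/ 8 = -17/ 8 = -2.12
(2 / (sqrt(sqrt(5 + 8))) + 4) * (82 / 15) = 164 * 13^(3 / 4) / 195 + 328 / 15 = 27.62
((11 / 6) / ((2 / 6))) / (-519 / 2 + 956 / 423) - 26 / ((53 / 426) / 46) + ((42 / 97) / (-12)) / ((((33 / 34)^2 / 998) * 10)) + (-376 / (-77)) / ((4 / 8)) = -81936910179957829 / 8528689582875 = -9607.21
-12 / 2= -6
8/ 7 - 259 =-1805/ 7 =-257.86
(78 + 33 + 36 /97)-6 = 10221 /97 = 105.37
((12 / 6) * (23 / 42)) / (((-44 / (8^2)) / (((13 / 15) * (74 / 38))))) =-177008 / 65835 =-2.69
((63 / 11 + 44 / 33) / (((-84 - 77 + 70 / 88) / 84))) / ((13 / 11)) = -41008 / 13091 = -3.13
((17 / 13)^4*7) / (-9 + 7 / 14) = -68782 / 28561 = -2.41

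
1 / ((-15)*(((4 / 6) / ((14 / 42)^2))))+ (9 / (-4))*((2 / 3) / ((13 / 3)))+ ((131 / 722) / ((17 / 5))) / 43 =-0.36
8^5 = 32768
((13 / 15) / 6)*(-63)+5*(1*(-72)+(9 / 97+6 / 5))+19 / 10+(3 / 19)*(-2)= -3327093 / 9215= -361.05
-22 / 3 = -7.33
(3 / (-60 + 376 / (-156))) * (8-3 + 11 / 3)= -507 / 1217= -0.42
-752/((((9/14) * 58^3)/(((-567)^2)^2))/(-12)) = 181353884121648/24389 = 7435888479.30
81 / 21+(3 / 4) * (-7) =-39 / 28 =-1.39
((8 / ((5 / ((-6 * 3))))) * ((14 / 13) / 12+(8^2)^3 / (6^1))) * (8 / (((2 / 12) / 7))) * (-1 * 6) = 164886817536 / 65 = 2536720269.78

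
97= 97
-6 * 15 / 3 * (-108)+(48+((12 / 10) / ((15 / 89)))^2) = 2086684 / 625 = 3338.69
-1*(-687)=687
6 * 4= 24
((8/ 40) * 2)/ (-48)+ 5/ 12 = 49/ 120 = 0.41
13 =13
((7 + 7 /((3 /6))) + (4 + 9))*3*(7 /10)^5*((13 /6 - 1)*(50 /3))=2000033 /6000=333.34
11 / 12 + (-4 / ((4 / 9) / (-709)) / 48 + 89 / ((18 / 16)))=212.97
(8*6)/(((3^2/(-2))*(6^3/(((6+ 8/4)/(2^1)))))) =-0.20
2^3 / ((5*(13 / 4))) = 32 / 65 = 0.49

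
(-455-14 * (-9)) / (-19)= 329 / 19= 17.32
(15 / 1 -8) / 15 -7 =-98 / 15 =-6.53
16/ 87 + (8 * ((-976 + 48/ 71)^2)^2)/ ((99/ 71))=5334785031050616868720/ 1027562481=5191689196221.85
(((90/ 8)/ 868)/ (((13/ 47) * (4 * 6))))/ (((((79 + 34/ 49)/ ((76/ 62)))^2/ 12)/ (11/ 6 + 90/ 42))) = 0.00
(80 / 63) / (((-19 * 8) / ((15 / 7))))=-50 / 2793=-0.02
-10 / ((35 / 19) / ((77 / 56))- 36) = 1045 / 3622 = 0.29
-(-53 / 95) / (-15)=-53 / 1425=-0.04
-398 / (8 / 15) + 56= -2761 / 4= -690.25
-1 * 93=-93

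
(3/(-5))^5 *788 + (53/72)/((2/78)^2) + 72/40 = 26503753/25000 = 1060.15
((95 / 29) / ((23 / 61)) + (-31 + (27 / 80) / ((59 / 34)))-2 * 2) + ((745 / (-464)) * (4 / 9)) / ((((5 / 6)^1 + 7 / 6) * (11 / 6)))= -1366800601 / 51945960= -26.31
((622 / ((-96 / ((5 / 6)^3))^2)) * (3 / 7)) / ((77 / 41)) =199234375 / 38626689024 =0.01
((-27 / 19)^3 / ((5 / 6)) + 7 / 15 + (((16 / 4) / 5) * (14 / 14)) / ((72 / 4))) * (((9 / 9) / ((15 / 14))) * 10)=-5068700 / 185193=-27.37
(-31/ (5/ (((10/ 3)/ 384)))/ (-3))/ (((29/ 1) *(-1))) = -31/ 50112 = -0.00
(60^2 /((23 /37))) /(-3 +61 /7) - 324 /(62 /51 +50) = 15126417 /15019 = 1007.15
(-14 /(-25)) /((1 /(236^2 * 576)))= 449132544 /25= 17965301.76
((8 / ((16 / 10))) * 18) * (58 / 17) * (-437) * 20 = -45622800 / 17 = -2683694.12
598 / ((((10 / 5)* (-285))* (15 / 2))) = -598 / 4275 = -0.14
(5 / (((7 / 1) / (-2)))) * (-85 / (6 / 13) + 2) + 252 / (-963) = 584167 / 2247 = 259.98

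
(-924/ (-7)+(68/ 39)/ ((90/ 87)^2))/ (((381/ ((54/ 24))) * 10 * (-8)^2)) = 1172597/ 950976000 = 0.00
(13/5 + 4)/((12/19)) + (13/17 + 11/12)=6187/510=12.13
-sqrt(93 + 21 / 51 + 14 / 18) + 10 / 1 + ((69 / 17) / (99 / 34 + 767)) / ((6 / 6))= 261908 / 26177 - sqrt(244987) / 51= 0.30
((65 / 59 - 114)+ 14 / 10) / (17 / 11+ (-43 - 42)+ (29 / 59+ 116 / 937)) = 113005948 / 83959345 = 1.35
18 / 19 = 0.95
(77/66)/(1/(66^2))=5082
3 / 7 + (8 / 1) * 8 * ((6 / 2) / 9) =457 / 21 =21.76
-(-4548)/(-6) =-758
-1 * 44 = -44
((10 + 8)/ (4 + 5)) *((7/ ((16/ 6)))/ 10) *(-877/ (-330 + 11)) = 18417/ 12760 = 1.44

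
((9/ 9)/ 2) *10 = 5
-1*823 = -823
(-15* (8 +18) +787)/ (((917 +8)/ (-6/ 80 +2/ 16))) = 397/ 18500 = 0.02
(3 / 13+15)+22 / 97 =19492 / 1261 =15.46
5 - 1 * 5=0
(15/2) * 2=15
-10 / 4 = -5 / 2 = -2.50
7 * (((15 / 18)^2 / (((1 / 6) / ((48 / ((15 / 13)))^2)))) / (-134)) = -75712 / 201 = -376.68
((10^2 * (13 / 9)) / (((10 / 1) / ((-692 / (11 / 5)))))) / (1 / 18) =-899600 / 11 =-81781.82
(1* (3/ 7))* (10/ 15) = 2/ 7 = 0.29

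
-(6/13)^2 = -36/169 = -0.21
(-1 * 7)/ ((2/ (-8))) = 28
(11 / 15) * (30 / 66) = 1 / 3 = 0.33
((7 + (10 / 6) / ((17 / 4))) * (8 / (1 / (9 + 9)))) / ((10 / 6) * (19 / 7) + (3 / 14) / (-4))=238.12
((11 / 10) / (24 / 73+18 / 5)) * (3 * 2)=803 / 478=1.68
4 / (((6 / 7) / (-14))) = -65.33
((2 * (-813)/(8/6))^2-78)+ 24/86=1487102.53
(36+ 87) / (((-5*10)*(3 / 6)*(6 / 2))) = -41 / 25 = -1.64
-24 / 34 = -12 / 17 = -0.71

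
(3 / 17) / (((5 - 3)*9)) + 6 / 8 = 155 / 204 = 0.76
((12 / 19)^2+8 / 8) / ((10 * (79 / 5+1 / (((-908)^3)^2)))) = 141506527453161359360 / 15982671906680034883341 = 0.01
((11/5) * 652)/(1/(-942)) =-6756024/5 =-1351204.80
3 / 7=0.43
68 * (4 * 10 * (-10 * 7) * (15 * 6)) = -17136000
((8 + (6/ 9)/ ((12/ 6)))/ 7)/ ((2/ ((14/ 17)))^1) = 25/ 51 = 0.49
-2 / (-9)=2 / 9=0.22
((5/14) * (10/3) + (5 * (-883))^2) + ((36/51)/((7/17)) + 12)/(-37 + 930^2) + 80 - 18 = 354021335667164/18162123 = 19492288.19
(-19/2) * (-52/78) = 19/3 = 6.33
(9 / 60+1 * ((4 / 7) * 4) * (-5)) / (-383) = 0.03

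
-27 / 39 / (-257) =9 / 3341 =0.00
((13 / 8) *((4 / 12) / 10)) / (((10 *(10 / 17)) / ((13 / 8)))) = 2873 / 192000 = 0.01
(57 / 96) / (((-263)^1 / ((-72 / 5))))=171 / 5260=0.03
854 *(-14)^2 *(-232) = -38833088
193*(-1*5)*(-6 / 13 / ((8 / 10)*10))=2895 / 52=55.67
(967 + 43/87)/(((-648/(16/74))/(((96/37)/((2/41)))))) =-55216832/3215781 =-17.17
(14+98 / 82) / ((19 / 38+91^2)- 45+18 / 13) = 16198 / 8781585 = 0.00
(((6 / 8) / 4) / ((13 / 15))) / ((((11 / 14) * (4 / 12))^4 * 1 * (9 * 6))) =324135 / 380666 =0.85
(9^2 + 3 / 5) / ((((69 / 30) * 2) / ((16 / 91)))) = 6528 / 2093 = 3.12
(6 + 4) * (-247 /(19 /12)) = -1560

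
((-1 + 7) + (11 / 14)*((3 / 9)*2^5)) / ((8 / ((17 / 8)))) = 2567 / 672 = 3.82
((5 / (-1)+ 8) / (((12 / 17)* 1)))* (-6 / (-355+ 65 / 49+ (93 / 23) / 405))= 7759395 / 107616262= 0.07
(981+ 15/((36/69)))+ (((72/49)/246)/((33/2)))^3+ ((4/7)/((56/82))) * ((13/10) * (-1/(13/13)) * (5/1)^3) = 37720744965724559/43169583345196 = 873.78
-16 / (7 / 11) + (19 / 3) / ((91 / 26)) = -70 / 3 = -23.33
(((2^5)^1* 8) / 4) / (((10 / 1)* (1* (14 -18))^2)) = 0.40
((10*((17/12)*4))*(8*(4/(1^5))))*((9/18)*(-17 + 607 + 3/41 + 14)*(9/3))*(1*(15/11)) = 1010493600/451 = 2240562.31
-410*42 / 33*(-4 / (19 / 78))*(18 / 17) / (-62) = -16117920 / 110143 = -146.34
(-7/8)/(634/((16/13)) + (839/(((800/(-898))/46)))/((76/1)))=13300/834453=0.02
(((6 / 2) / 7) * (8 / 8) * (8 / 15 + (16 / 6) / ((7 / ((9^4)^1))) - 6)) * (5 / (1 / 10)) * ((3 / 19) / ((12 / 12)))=7855980 / 931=8438.22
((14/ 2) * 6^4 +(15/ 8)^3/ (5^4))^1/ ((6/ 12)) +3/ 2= 23226267/ 1280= 18145.52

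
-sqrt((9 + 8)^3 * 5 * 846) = -4558.73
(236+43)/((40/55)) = 3069/8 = 383.62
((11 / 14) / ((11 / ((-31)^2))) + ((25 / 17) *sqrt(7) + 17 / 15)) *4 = 100 *sqrt(7) / 17 + 29306 / 105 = 294.67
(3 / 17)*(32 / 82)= 48 / 697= 0.07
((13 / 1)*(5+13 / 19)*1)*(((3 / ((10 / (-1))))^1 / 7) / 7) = -2106 / 4655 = -0.45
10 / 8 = 5 / 4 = 1.25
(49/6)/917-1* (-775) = 609157/786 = 775.01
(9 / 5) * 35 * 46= 2898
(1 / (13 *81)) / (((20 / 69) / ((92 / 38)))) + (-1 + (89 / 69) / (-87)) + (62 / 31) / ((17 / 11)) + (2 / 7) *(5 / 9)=2360606957 / 5293385370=0.45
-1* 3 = -3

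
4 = 4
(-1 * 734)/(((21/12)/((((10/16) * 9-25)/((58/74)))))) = 2104745/203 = 10368.20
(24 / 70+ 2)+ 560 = 19682 / 35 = 562.34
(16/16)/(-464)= -1/464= -0.00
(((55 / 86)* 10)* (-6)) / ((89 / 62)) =-102300 / 3827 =-26.73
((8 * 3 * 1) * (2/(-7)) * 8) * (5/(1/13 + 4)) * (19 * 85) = -40310400/371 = -108653.37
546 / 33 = 182 / 11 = 16.55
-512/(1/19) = -9728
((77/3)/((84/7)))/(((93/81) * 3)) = 77/124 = 0.62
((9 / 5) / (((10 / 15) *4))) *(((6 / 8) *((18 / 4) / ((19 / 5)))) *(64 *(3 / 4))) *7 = 15309 / 76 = 201.43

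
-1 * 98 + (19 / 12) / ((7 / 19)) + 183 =7501 / 84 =89.30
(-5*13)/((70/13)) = -169/14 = -12.07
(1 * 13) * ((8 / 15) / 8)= 13 / 15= 0.87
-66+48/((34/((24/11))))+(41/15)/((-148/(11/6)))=-156807457/2490840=-62.95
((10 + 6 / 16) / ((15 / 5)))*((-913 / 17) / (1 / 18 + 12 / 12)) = -227337 / 1292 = -175.96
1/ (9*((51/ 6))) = 2/ 153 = 0.01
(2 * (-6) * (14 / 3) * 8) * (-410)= 183680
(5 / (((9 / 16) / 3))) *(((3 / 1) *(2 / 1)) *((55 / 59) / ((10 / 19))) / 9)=31.49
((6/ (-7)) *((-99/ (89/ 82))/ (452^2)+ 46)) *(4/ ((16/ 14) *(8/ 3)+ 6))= -3763856061/ 215923790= -17.43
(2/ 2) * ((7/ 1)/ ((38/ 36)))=6.63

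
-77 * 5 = -385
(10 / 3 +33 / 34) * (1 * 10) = 2195 / 51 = 43.04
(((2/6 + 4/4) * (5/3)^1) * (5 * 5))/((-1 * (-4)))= 125/9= 13.89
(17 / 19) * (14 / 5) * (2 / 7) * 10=136 / 19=7.16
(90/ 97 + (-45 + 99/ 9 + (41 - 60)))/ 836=-5051/ 81092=-0.06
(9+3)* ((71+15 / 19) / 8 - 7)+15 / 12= 1895 / 76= 24.93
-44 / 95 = -0.46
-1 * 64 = -64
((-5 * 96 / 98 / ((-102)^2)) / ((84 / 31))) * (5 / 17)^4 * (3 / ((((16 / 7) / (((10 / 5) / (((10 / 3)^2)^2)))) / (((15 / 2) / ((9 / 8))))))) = -6975 / 37847708192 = -0.00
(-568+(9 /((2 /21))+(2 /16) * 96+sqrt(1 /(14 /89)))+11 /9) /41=-8285 /738+sqrt(1246) /574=-11.16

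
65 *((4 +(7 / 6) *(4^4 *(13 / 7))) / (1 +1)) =18156.67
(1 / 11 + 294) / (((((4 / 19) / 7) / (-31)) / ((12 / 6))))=-13337905 / 22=-606268.41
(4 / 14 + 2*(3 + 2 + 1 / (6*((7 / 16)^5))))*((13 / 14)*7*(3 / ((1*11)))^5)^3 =17012748103767 / 580223223003048317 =0.00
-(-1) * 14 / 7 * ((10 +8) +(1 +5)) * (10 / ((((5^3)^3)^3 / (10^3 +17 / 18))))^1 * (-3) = -288272 / 1490116119384765625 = -0.00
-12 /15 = -4 /5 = -0.80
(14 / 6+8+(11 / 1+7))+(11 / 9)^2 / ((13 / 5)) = 30440 / 1053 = 28.91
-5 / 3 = -1.67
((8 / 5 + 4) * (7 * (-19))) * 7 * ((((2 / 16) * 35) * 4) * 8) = -729904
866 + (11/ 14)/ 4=48507/ 56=866.20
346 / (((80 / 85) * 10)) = 2941 / 80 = 36.76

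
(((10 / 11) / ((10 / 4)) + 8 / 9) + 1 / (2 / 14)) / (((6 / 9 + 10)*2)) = 817 / 2112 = 0.39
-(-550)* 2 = 1100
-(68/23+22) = -574/23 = -24.96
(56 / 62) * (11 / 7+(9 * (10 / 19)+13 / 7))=4344 / 589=7.38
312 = 312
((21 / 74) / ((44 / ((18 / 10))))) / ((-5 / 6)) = -567 / 40700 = -0.01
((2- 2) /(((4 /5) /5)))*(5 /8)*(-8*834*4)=0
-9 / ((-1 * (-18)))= -1 / 2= -0.50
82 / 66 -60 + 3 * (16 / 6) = -1675 / 33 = -50.76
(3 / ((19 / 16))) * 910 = 43680 / 19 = 2298.95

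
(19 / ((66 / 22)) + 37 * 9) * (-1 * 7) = -7126 / 3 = -2375.33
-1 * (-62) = 62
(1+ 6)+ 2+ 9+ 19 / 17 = 325 / 17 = 19.12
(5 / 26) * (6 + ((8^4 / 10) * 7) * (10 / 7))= 10255 / 13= 788.85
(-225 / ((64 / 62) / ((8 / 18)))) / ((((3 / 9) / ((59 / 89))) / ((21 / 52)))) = -2880675 / 37024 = -77.81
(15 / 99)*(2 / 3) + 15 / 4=1525 / 396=3.85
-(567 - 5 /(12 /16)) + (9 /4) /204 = -457223 /816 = -560.32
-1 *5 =-5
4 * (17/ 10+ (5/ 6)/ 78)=4003/ 585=6.84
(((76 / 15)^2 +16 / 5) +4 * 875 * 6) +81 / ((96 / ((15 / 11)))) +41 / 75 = 21030.57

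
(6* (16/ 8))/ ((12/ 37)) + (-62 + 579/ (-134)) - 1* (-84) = 7327/ 134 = 54.68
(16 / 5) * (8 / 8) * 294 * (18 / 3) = 5644.80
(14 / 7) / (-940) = -1 / 470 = -0.00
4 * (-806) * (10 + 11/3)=-132184/3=-44061.33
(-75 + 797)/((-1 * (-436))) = 361/218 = 1.66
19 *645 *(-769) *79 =-744503505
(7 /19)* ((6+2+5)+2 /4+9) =315 /38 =8.29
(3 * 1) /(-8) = -0.38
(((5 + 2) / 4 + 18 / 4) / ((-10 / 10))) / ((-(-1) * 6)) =-25 / 24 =-1.04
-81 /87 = -27 /29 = -0.93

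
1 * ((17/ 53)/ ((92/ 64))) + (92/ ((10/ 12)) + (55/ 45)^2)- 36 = 37578563/ 493695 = 76.12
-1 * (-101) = 101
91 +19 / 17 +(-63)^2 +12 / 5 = 4063.52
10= 10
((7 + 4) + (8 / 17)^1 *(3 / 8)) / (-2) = -95 / 17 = -5.59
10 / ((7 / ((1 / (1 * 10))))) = 1 / 7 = 0.14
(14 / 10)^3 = 343 / 125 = 2.74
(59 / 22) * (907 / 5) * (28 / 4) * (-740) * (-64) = 1774062976 / 11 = 161278452.36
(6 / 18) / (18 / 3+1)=1 / 21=0.05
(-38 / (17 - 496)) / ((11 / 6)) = 228 / 5269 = 0.04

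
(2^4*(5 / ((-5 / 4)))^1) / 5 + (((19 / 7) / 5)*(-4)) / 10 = -2278 / 175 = -13.02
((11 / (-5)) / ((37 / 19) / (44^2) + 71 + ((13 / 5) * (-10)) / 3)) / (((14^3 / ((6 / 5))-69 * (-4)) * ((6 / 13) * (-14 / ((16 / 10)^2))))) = 31560672 / 5784142839125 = 0.00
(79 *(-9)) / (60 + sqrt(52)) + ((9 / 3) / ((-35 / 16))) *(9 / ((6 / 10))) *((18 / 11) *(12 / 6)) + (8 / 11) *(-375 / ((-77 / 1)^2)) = -4592903811 / 57849253 + 711 *sqrt(13) / 1774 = -77.95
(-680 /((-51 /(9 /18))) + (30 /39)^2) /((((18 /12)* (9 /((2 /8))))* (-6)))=-0.02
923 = 923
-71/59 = -1.20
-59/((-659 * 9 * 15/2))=118/88965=0.00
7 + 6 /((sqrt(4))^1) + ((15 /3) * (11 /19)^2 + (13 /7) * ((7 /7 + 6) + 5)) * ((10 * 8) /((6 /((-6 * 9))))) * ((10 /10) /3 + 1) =-58103690 /2527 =-22993.15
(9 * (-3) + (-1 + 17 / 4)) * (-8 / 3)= 190 / 3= 63.33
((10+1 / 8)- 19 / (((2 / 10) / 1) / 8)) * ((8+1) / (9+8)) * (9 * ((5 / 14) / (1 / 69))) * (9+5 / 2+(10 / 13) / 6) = -7240540185 / 7072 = -1023832.04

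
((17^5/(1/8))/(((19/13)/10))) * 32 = 47252840960/19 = 2486991629.47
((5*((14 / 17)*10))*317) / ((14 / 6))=95100 / 17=5594.12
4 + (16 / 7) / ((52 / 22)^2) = 5216 / 1183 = 4.41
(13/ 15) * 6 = 26/ 5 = 5.20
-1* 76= -76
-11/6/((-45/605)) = 1331/54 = 24.65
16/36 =4/9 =0.44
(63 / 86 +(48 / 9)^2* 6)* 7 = 309547 / 258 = 1199.79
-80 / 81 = -0.99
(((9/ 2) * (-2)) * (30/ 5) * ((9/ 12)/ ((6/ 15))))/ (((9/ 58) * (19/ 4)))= -2610/ 19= -137.37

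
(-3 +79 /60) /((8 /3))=-101 /160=-0.63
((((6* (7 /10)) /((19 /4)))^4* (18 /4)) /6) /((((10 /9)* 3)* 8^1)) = 7001316 /407253125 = 0.02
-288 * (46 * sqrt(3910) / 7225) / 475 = -13248 * sqrt(3910) / 3431875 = -0.24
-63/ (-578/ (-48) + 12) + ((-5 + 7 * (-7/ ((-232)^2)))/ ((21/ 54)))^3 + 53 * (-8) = -9848804332164707061737/ 3857517061158699008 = -2553.15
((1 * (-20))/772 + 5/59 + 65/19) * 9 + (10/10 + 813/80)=735280429/17308240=42.48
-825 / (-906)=275 / 302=0.91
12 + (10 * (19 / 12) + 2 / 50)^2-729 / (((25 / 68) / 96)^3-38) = 67347021874473839711 / 237851859657397500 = 283.15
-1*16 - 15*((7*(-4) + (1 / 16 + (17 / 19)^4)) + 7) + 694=2048540193 / 2085136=982.45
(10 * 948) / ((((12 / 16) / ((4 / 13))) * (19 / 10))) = 505600 / 247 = 2046.96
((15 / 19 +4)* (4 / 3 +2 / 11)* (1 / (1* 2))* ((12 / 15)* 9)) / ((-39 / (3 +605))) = -4480 / 11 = -407.27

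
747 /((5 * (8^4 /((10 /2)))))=747 /4096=0.18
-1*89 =-89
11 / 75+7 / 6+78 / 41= 19777 / 6150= 3.22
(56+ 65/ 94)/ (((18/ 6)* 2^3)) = 5329/ 2256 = 2.36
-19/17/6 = -19/102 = -0.19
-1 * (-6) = 6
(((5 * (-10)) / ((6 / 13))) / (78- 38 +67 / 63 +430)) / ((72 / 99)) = -75075 / 237416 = -0.32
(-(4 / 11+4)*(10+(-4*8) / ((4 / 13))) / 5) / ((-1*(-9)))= 1504 / 165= 9.12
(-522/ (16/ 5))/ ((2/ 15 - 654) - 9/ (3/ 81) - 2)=19575/ 107864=0.18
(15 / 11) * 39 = 585 / 11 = 53.18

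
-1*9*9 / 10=-81 / 10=-8.10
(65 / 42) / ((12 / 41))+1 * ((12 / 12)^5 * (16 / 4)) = 4681 / 504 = 9.29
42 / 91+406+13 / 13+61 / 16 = 411.27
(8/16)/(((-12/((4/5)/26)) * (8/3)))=-0.00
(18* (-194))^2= 12194064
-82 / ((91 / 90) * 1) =-7380 / 91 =-81.10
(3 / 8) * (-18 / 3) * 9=-81 / 4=-20.25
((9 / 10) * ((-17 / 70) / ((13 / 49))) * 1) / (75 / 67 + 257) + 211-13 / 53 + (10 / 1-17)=242781474679 / 1191556600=203.75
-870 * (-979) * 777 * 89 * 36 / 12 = 176699054070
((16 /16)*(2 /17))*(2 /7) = 4 /119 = 0.03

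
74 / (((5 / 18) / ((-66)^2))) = 5802192 / 5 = 1160438.40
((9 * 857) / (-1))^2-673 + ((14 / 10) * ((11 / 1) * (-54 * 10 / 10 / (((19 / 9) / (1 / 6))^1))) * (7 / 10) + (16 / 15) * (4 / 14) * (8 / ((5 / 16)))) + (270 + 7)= 1186824200159 / 19950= 59489934.85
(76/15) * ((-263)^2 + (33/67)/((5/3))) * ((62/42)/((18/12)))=109185116368/316575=344894.94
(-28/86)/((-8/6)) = 21/86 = 0.24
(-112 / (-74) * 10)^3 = 175616000 / 50653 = 3467.04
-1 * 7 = -7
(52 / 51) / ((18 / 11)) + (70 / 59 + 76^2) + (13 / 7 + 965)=1278566228 / 189567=6744.67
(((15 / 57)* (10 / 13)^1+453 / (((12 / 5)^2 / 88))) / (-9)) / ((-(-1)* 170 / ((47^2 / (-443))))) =4531531555 / 200896956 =22.56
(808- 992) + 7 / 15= -2753 / 15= -183.53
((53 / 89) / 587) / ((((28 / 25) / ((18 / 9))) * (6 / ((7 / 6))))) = 1325 / 3761496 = 0.00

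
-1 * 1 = -1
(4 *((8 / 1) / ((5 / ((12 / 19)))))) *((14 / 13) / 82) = 2688 / 50635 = 0.05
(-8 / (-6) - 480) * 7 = -10052 / 3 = -3350.67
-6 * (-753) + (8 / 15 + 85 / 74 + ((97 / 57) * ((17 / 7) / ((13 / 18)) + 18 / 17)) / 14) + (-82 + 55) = 54009351233 / 12020190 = 4493.22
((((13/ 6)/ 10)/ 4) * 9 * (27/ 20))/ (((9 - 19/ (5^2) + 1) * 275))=351/ 1355200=0.00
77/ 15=5.13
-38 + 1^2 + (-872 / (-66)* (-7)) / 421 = -517093 / 13893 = -37.22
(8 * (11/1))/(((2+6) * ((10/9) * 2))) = 99/20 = 4.95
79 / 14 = 5.64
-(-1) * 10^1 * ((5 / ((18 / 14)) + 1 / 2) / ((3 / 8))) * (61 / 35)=38552 / 189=203.98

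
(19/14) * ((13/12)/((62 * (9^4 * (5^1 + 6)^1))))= 247/751733136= 0.00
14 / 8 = 7 / 4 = 1.75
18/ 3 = 6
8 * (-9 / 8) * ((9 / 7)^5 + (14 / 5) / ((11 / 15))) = -65.98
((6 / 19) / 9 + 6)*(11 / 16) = 4.15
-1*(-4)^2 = -16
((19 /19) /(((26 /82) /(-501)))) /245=-6.45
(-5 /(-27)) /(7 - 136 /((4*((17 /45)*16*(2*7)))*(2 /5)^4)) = -8960 /420687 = -0.02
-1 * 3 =-3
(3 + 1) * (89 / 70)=5.09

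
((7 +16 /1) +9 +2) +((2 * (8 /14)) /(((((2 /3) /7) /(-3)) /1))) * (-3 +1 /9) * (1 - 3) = -174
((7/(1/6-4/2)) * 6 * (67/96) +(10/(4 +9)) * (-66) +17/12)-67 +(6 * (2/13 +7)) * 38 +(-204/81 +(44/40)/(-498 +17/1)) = 657676229/439560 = 1496.21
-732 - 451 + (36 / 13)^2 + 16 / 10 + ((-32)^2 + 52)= -82583 / 845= -97.73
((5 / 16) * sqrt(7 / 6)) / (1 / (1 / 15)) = sqrt(42) / 288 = 0.02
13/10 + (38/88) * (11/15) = 97/60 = 1.62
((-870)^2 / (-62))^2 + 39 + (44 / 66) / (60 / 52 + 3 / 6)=18475952807263 / 123969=149036878.63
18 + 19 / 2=55 / 2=27.50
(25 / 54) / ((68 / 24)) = 25 / 153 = 0.16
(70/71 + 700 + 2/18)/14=448001/8946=50.08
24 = 24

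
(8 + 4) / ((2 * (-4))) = -3 / 2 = -1.50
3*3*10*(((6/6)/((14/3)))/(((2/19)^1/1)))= 2565/14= 183.21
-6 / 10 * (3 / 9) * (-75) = 15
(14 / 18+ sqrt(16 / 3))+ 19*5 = 4*sqrt(3) / 3+ 862 / 9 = 98.09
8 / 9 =0.89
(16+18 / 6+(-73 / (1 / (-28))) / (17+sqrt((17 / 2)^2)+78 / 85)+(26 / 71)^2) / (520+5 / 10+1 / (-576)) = 139828869440 / 754152216413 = 0.19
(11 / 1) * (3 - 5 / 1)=-22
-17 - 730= -747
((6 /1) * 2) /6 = 2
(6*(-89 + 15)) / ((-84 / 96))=3552 / 7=507.43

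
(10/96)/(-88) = -5/4224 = -0.00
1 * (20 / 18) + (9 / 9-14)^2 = 1531 / 9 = 170.11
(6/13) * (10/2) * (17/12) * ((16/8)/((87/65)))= 4.89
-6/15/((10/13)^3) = -2197/2500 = -0.88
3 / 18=1 / 6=0.17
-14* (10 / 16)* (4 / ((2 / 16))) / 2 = -140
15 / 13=1.15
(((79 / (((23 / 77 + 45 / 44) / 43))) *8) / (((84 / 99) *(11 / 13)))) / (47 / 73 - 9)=-38685036 / 11285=-3428.00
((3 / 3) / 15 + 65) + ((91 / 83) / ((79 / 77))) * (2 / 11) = 6418742 / 98355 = 65.26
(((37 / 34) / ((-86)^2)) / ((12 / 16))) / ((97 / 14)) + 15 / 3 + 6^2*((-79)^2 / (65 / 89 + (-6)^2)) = 183054480707198 / 29901552807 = 6121.91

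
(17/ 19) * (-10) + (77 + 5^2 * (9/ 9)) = 1768/ 19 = 93.05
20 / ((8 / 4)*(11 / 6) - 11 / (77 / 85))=-210 / 89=-2.36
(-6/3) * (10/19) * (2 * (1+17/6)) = -460/57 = -8.07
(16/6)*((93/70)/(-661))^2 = 5766/535228225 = 0.00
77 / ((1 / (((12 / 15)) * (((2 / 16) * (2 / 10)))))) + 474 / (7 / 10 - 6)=-232919 / 2650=-87.89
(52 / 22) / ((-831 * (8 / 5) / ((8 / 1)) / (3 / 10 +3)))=-0.05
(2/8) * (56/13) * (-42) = -588/13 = -45.23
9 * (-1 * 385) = -3465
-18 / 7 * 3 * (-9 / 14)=243 / 49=4.96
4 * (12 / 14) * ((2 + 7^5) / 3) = 134472 / 7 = 19210.29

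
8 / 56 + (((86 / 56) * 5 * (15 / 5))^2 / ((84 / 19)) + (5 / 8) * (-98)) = 1293401 / 21952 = 58.92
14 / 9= 1.56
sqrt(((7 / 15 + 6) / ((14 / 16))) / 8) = sqrt(10185) / 105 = 0.96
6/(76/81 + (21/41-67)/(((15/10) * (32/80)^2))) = -19926/916909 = -0.02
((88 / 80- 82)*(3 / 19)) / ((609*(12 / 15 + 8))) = -809 / 339416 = -0.00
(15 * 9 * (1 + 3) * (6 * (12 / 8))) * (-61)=-296460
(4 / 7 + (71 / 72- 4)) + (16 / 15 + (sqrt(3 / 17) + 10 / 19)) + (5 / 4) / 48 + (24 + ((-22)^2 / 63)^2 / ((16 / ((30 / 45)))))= sqrt(51) / 17 + 1855891699 / 72394560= 26.06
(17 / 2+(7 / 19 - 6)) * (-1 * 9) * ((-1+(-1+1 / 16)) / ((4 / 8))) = 30411 / 304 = 100.04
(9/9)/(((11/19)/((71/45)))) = 1349/495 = 2.73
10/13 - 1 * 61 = -60.23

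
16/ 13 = 1.23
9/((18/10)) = 5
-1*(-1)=1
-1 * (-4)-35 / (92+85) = 673 / 177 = 3.80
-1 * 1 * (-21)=21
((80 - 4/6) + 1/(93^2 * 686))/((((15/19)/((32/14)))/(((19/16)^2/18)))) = 645708516611/35884078272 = 17.99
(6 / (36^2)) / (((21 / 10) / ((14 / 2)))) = 0.02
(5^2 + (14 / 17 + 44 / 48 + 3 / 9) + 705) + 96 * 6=88949 / 68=1308.07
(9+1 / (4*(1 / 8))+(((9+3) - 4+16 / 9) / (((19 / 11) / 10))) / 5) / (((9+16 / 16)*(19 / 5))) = 3817 / 6498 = 0.59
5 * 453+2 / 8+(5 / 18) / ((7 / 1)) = 570853 / 252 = 2265.29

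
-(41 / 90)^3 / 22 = -68921 / 16038000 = -0.00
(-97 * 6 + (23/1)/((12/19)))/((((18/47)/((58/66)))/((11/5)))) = -8923561/3240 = -2754.19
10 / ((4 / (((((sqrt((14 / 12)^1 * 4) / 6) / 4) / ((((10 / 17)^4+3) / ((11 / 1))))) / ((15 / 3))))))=918731 * sqrt(42) / 37521072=0.16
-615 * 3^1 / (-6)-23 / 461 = 283469 / 922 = 307.45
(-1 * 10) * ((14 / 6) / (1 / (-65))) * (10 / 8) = 11375 / 6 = 1895.83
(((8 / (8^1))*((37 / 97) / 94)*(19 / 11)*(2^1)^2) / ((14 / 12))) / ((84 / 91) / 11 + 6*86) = 9139 / 196264950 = 0.00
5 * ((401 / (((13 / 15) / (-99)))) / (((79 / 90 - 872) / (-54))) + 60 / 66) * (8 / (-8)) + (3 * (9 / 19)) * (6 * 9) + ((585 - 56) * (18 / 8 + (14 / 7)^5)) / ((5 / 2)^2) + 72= 91812990375241 / 5325387925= 17240.62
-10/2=-5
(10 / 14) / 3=5 / 21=0.24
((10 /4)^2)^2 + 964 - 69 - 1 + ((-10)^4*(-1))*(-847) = 135534929 /16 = 8470933.06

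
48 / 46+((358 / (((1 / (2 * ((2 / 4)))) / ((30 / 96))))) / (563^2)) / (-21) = 1277998423 / 1224768216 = 1.04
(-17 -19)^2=1296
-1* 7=-7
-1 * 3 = -3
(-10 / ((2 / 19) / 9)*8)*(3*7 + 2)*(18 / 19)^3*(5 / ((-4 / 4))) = 241444800 / 361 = 668822.16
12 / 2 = 6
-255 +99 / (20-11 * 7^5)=-15712878 / 61619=-255.00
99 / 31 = 3.19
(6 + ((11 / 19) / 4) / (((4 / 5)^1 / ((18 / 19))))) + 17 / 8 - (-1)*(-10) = -615 / 361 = -1.70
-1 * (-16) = 16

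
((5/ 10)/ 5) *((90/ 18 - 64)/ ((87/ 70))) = -4.75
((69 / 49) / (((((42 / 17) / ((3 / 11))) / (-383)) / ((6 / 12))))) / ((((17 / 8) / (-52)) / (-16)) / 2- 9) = 1495133952 / 451971443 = 3.31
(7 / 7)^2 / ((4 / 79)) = 79 / 4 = 19.75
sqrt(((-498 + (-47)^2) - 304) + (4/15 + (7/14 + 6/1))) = sqrt(1272390)/30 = 37.60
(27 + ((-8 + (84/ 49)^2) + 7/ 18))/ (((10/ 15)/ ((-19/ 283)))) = -374167/ 166404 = -2.25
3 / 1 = 3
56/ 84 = 2/ 3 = 0.67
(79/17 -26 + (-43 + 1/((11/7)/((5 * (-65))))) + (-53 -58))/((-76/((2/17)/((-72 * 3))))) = -11911/4348872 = -0.00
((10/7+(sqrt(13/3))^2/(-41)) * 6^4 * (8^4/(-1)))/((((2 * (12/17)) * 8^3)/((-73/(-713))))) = -994.69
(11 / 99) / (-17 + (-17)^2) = 1 / 2448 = 0.00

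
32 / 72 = 4 / 9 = 0.44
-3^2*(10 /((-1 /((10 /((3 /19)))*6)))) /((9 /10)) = 38000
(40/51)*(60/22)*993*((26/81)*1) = 3442400/5049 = 681.80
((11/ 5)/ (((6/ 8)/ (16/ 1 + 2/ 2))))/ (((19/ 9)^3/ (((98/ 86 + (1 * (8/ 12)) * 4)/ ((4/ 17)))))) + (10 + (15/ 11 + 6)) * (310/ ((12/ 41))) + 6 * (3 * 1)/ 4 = 899381260232/ 48664605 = 18481.22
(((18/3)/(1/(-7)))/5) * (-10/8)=21/2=10.50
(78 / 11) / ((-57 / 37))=-962 / 209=-4.60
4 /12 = 1 /3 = 0.33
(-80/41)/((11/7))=-1.24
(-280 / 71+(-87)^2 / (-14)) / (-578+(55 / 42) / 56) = 90941592 / 96517471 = 0.94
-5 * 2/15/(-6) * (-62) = -62/9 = -6.89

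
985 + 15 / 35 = 6898 / 7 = 985.43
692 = 692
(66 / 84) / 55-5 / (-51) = 401 / 3570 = 0.11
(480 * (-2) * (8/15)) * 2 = -1024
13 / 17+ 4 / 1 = 81 / 17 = 4.76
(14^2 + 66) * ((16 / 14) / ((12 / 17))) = 8908 / 21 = 424.19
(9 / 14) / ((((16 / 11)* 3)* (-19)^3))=-0.00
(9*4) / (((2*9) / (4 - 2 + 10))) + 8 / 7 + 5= 211 / 7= 30.14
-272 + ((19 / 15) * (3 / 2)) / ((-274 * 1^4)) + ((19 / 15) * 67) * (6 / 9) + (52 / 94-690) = -1048769341 / 1159020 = -904.88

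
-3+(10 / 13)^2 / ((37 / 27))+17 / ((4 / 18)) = 924591 / 12506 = 73.93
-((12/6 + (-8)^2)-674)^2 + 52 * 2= -369560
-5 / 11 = -0.45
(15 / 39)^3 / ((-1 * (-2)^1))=125 / 4394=0.03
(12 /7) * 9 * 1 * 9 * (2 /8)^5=243 /1792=0.14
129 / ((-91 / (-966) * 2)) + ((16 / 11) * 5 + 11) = 100524 / 143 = 702.97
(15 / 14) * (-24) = -180 / 7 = -25.71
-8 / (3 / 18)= -48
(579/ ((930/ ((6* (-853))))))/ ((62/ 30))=-1481661/ 961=-1541.79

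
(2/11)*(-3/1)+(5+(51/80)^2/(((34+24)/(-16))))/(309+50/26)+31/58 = 4898457/1031518400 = 0.00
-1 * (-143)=143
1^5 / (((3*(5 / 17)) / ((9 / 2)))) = 51 / 10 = 5.10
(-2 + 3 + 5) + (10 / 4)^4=721 / 16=45.06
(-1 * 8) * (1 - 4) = 24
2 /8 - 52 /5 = -203 /20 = -10.15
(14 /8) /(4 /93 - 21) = -651 /7796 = -0.08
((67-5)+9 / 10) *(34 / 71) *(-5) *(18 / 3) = -64158 / 71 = -903.63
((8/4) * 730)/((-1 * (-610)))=146/61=2.39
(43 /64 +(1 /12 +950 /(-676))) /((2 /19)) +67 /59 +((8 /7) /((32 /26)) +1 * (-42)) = -1235894641 /26802048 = -46.11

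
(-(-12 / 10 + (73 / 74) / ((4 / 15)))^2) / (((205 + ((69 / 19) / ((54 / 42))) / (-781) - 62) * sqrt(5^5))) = -609108348717 * sqrt(5) / 1742947826000000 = -0.00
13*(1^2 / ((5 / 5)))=13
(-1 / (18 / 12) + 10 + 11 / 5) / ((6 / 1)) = 1.92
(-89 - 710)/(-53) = 799/53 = 15.08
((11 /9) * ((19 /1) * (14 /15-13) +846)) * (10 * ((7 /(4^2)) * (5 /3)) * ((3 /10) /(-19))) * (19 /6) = -712327 /2592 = -274.82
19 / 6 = 3.17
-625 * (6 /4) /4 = -1875 /8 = -234.38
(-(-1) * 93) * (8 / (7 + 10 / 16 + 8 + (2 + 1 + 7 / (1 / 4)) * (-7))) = -3.69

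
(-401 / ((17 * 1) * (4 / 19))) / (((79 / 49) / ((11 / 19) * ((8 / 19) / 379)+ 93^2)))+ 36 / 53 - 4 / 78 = -48061001543429921 / 79959356724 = -601067.89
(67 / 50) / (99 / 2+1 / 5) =67 / 2485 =0.03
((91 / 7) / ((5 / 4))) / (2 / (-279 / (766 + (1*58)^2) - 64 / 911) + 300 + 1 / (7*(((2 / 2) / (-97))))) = 188729996 / 4929297235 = 0.04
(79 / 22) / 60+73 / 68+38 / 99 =102139 / 67320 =1.52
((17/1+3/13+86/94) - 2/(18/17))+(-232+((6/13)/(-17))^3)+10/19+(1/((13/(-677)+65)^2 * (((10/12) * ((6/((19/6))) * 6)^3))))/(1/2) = -2122352778809482968085819/9861458297127512924160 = -215.22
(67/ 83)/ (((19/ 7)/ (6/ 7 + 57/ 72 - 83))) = -915689/ 37848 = -24.19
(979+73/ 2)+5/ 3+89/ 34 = 52009/ 51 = 1019.78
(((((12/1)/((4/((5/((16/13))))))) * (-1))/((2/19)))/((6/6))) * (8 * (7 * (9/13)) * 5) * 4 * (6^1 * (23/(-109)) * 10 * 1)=123889500/109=1136600.92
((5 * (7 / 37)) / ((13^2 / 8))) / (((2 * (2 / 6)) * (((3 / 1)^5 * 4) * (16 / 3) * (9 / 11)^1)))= 385 / 24311664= 0.00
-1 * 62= -62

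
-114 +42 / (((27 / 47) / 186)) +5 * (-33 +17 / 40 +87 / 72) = 79967 / 6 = 13327.83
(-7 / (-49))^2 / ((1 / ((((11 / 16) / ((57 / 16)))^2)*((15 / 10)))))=121 / 106134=0.00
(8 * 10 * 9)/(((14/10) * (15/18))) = 4320/7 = 617.14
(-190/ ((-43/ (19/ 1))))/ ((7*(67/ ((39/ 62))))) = 70395/ 625177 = 0.11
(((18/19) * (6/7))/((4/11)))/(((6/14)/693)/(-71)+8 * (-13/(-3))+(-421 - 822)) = -4871097/2635777394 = -0.00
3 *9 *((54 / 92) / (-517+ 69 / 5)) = -3645 / 115736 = -0.03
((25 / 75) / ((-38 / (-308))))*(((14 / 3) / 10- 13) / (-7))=4136 / 855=4.84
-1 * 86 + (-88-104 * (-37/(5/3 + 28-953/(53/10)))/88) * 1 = -45769401/262603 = -174.29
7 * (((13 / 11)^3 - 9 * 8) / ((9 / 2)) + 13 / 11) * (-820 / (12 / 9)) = 248417155 / 3993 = 62213.16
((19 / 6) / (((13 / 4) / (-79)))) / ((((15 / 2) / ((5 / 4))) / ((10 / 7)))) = -15010 / 819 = -18.33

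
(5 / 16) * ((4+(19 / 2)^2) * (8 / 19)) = 1885 / 152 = 12.40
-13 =-13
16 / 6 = 2.67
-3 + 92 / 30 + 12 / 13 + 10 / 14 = 2326 / 1365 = 1.70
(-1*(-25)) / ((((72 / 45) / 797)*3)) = 4151.04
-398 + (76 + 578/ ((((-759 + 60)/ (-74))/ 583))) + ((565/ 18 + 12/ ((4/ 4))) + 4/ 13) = 1929840269/ 54522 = 35395.63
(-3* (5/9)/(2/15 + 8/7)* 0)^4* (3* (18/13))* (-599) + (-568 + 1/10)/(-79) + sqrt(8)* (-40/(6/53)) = 5679/790 - 2120* sqrt(2)/3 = -992.19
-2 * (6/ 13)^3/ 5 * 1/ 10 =-216/ 54925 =-0.00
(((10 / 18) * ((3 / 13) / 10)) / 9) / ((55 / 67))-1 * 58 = -2239313 / 38610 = -58.00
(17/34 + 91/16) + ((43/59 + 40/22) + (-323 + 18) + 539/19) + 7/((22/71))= -48397927/197296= -245.31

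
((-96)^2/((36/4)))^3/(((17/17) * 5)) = 1073741824/5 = 214748364.80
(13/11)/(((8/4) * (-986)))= -13/21692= -0.00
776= 776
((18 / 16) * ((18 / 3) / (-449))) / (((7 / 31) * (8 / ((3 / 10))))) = -0.00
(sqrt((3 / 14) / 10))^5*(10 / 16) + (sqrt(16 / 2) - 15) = -15 + 9*sqrt(105) / 2195200 + 2*sqrt(2) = -12.17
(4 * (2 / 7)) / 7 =8 / 49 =0.16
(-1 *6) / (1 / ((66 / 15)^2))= -2904 / 25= -116.16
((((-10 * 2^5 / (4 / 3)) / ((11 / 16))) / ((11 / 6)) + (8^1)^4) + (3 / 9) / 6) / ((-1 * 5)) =-8506489 / 10890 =-781.13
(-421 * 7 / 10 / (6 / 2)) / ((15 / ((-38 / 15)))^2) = -2127734 / 759375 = -2.80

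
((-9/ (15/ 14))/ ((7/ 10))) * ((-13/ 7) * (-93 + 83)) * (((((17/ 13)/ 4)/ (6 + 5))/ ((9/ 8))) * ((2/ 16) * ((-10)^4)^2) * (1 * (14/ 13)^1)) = -34000000000/ 429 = -79254079.25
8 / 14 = 0.57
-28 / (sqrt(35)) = -4 * sqrt(35) / 5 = -4.73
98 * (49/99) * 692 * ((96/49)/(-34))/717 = -1085056/402237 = -2.70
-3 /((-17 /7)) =21 /17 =1.24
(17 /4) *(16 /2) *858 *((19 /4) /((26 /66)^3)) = 383052483 /169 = 2266582.74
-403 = -403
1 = 1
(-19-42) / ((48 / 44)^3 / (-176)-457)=893101 / 6691045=0.13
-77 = -77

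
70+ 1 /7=491 /7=70.14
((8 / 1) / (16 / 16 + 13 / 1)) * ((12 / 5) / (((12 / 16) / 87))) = 5568 / 35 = 159.09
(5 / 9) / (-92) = -5 / 828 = -0.01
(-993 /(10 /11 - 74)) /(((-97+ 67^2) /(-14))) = -25487 /588528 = -0.04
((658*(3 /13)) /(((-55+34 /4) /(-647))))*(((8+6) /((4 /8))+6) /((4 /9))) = 65136078 /403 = 161627.99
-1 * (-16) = 16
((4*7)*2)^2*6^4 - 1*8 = 4064248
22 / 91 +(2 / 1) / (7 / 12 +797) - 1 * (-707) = 615982173 / 870961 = 707.24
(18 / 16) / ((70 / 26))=0.42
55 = 55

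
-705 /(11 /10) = -640.91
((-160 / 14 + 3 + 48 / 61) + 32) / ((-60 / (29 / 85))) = -100543 / 725900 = -0.14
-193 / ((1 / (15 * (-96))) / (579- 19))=155635200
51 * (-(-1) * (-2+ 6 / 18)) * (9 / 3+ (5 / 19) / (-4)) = -18955 / 76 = -249.41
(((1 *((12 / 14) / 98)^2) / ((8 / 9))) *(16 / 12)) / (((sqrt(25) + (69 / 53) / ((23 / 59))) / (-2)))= -1431 / 52000858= -0.00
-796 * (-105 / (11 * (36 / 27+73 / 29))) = 1454292 / 737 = 1973.26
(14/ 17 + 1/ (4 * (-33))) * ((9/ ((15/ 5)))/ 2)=1831/ 1496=1.22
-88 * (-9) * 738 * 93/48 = 1132461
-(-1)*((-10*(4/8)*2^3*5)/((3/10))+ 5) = -1985/3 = -661.67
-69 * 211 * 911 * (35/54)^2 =-5415826675/972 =-5571838.14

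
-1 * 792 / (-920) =99 / 115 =0.86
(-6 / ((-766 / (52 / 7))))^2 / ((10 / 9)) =109512 / 35938805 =0.00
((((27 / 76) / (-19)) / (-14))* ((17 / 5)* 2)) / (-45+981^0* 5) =-459 / 2021600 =-0.00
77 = 77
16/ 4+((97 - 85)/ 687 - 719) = -163731/ 229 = -714.98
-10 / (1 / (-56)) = 560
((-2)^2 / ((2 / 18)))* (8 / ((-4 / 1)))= -72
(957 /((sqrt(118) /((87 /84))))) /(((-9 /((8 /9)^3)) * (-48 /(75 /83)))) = 925100 * sqrt(118) /74968173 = 0.13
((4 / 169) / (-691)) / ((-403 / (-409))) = -1636 / 47061937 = -0.00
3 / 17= 0.18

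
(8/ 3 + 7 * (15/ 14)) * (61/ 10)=3721/ 60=62.02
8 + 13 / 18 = 157 / 18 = 8.72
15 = 15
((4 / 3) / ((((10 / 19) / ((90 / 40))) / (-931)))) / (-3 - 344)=53067 / 3470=15.29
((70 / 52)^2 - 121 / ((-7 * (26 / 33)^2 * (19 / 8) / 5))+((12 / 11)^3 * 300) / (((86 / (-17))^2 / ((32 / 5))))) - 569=-90975870293093 / 221265296252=-411.16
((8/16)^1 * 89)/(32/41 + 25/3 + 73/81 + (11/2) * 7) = 295569/322237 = 0.92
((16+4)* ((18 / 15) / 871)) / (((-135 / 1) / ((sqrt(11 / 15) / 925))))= -8* sqrt(165) / 543830625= -0.00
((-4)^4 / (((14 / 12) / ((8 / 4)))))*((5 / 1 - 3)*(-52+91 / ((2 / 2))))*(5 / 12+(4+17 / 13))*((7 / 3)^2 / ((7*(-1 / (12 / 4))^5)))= -37034496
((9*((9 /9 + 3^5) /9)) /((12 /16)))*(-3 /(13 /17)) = -16592 /13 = -1276.31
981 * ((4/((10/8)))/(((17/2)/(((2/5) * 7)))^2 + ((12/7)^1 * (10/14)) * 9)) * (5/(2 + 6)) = 1538208/15865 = 96.96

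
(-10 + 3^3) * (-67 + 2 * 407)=12699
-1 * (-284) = 284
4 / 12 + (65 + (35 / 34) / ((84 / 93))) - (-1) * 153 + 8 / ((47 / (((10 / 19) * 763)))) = 104868005 / 364344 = 287.83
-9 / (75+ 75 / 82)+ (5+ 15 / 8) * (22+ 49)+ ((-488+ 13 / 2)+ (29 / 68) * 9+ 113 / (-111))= 292150259 / 31324200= 9.33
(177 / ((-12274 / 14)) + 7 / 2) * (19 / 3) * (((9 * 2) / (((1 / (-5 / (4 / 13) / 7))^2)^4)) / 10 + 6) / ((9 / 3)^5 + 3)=1110003429680644801 / 8576968909651968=129.42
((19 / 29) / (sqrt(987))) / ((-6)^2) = 19*sqrt(987) / 1030428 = 0.00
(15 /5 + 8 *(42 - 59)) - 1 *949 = -1082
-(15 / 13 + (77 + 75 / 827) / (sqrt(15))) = -63754 *sqrt(15) / 12405 - 15 / 13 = -21.06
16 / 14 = 8 / 7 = 1.14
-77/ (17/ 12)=-924/ 17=-54.35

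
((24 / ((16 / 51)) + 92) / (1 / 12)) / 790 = 1011 / 395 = 2.56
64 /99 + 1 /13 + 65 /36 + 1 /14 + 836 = 30219803 /36036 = 838.60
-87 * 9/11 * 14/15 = -3654/55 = -66.44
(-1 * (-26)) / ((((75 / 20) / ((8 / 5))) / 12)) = 3328 / 25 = 133.12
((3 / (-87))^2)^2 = 1 / 707281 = 0.00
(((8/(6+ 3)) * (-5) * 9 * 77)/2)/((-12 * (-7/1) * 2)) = -55/6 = -9.17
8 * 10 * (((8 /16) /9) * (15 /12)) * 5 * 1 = 250 /9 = 27.78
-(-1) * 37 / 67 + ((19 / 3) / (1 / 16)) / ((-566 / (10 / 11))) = 243703 / 625713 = 0.39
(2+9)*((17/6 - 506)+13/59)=-1958473/354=-5532.41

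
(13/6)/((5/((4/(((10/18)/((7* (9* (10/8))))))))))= 245.70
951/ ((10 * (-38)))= -951/ 380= -2.50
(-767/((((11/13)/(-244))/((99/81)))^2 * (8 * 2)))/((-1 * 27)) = 482327183/2187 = 220542.84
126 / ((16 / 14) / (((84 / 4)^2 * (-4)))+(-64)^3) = -0.00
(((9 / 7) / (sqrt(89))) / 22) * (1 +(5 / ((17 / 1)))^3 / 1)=2061 * sqrt(89) / 3060799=0.01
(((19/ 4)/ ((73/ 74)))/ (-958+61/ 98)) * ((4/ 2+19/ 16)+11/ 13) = -28901033/ 1424608432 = -0.02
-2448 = -2448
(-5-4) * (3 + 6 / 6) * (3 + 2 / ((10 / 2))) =-612 / 5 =-122.40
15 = 15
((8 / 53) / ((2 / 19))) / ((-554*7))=-38 / 102767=-0.00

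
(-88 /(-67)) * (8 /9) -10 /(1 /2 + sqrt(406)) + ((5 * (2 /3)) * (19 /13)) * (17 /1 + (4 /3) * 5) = 115.98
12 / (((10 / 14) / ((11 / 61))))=924 / 305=3.03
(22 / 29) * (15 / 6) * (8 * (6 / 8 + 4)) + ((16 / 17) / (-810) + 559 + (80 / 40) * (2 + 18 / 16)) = 509000237 / 798660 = 637.32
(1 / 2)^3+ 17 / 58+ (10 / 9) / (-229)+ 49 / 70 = 2661517 / 2390760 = 1.11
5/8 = 0.62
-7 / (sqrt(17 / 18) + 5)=-630 / 433 + 21 * sqrt(34) / 433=-1.17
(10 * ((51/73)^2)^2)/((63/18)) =135304020/198787687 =0.68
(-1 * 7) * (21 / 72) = -2.04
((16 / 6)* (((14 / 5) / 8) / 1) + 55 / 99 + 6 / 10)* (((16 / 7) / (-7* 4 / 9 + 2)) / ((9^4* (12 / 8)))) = -1504 / 3444525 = -0.00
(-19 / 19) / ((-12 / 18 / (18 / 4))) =27 / 4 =6.75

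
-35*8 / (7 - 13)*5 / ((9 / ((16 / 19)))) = 11200 / 513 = 21.83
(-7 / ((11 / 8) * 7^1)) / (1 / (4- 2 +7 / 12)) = -62 / 33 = -1.88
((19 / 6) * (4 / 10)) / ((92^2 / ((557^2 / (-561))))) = -5894731 / 71224560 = -0.08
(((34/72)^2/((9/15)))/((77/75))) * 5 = 180625/99792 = 1.81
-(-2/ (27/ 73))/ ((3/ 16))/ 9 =2336/ 729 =3.20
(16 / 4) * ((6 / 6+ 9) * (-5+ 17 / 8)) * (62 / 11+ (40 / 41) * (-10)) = 213670 / 451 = 473.77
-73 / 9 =-8.11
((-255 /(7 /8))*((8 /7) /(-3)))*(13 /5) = 14144 /49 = 288.65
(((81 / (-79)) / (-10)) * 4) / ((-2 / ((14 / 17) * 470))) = -106596 / 1343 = -79.37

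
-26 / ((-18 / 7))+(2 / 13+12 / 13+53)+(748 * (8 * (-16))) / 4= -23871.81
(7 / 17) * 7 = 49 / 17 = 2.88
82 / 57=1.44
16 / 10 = 8 / 5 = 1.60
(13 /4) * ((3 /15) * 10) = 13 /2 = 6.50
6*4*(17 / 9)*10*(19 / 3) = 25840 / 9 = 2871.11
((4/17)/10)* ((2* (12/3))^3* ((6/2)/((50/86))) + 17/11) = 1453906/23375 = 62.20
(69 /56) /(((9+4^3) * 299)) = 3 /53144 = 0.00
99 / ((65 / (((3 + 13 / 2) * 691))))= 1299771 / 130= 9998.24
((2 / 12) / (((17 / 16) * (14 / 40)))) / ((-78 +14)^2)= 5 / 45696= 0.00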